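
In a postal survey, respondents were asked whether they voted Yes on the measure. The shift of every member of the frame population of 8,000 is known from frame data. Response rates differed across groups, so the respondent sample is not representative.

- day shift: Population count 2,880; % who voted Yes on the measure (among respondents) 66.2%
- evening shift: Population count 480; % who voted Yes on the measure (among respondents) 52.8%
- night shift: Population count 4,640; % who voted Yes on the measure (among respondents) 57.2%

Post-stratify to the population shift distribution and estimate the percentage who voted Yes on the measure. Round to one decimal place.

60.2%

Each cell contributes population-share × respondent value:
  day shift: (2,880/8,000) × 66.2 = 23.832
  evening shift: (480/8,000) × 52.8 = 3.168
  night shift: (4,640/8,000) × 57.2 = 33.176
Post-stratified estimate = 60.176 → 60.2%.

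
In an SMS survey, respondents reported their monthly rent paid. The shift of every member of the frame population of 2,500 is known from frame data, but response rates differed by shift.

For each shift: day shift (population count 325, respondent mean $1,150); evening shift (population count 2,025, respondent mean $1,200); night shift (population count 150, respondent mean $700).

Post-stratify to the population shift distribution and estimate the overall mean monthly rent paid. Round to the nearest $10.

$1,160

Reweight to the known shift distribution:
  day shift: (325/2,500) × 1150 = 149.5
  evening shift: (2,025/2,500) × 1200 = 972
  night shift: (150/2,500) × 700 = 42
Post-stratified estimate = 1163.5 → $1,160.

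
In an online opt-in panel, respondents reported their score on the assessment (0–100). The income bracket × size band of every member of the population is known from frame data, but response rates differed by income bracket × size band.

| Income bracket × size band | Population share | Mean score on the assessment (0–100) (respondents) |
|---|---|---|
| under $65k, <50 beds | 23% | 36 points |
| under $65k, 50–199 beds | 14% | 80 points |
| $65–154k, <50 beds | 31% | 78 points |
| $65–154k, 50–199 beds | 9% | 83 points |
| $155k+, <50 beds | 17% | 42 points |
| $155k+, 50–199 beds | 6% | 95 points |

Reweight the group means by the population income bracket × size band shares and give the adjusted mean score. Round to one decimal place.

64.0

Each cell contributes population-share × respondent value:
  under $65k, <50 beds: 0.23 × 36 = 8.28
  under $65k, 50–199 beds: 0.14 × 80 = 11.2
  $65–154k, <50 beds: 0.31 × 78 = 24.18
  $65–154k, 50–199 beds: 0.09 × 83 = 7.47
  $155k+, <50 beds: 0.17 × 42 = 7.14
  $155k+, 50–199 beds: 0.06 × 95 = 5.7
Post-stratified estimate = 63.97 → 64.0.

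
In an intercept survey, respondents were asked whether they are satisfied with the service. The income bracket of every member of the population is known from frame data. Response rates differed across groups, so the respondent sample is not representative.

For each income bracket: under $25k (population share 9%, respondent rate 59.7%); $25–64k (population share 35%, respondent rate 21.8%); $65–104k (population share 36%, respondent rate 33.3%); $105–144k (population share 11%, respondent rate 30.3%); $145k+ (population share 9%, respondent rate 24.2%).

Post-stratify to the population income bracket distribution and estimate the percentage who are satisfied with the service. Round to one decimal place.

30.5%

Reweight to the known income bracket distribution:
  under $25k: 0.09 × 59.7 = 5.373
  $25–64k: 0.35 × 21.8 = 7.63
  $65–104k: 0.36 × 33.3 = 11.988
  $105–144k: 0.11 × 30.3 = 3.333
  $145k+: 0.09 × 24.2 = 2.178
Post-stratified estimate = 30.502 → 30.5%.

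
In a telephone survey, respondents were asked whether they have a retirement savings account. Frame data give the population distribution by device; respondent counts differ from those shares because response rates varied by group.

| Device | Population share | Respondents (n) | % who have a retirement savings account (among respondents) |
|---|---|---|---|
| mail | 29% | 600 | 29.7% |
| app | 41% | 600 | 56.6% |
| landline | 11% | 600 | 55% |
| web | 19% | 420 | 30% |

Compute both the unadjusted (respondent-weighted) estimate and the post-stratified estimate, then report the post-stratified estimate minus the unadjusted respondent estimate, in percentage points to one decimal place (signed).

Naive respondent-only estimate (weights = respondent counts):
  (600/2220)×29.7 + (600/2220)×56.6 + (600/2220)×55 + (420/2220)×30 = 43.8649%
Post-stratifying to population shares instead:
  0.29×29.7 + 0.41×56.6 + 0.11×55 + 0.19×30 = 43.569%
Difference = 43.569 − 43.8649 = -0.2959 pp.

-0.3 percentage points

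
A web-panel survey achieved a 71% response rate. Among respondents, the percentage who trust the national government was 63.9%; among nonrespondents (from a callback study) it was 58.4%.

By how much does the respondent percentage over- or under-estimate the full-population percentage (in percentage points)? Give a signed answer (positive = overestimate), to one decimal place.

Nonresponse fraction = 1 − 0.71 = 0.29.
Bias = (nonresponse fraction) × (respondent percentage − nonrespondent percentage)
     = 0.29 × (63.9 − 58.4) = 0.29 × 5.5 = 1.595.

+1.6 percentage points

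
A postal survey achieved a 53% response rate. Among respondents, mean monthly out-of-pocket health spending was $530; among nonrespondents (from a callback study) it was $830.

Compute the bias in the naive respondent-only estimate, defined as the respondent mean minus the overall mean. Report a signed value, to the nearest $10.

Nonresponse fraction = 1 − 0.53 = 0.47.
Bias = (nonresponse fraction) × (respondent mean − nonrespondent mean)
     = 0.47 × (530 − 830) = 0.47 × -300 = -141.

-$140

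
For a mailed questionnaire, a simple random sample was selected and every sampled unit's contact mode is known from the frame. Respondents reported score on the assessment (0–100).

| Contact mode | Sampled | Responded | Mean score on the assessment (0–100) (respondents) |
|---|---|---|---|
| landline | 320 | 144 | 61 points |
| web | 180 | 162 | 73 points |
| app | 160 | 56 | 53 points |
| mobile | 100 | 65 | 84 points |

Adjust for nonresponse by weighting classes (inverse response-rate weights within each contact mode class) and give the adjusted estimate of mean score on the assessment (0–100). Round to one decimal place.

Response rates by class: landline 144/320 = 45%, web 162/180 = 90%, app 56/160 = 35%, mobile 65/100 = 65%.
Inverse-response-rate weighting restores each class to its sampled count, so class totals weight by n_sampled:
  landline: 320 × 61 = 19,520
  web: 180 × 73 = 13,140
  app: 160 × 53 = 8480
  mobile: 100 × 84 = 8400
Adjusted estimate = 49,540 / 760 = 65.1842 → 65.2.

65.2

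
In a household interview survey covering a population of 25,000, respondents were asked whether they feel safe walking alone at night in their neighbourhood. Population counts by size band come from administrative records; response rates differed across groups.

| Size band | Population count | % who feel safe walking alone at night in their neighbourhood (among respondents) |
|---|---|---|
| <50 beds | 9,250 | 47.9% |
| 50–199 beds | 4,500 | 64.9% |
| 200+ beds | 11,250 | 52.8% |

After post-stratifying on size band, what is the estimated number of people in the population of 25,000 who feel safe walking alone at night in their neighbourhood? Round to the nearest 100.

13,300

Apply each group's respondent rate to its population count:
  <50 beds: 9,250 × 47.9% = 4430.75
  50–199 beds: 4,500 × 64.9% = 2920.5
  200+ beds: 11,250 × 52.8% = 5940
Estimated total = 13291.2 → 13,300.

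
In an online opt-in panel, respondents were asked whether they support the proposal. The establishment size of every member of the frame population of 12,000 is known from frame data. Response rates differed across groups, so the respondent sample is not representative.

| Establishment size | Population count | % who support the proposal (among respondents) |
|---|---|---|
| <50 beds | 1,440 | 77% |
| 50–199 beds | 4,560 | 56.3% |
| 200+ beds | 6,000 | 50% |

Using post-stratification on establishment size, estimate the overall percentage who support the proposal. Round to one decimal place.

55.6%

Post-stratification weights by population share, not respondent share:
  <50 beds: (1,440/12,000) × 77 = 9.24
  50–199 beds: (4,560/12,000) × 56.3 = 21.394
  200+ beds: (6,000/12,000) × 50 = 25
Post-stratified estimate = 55.634 → 55.6%.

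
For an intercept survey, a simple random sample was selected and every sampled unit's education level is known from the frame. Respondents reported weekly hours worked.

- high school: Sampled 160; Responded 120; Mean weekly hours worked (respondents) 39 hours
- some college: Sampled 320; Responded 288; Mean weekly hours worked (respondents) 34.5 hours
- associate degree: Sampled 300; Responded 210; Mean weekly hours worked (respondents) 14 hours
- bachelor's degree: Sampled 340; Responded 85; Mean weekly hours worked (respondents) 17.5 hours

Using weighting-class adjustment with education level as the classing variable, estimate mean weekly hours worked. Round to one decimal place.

24.5

Class response rates: high school 120/160 = 75%, some college 288/320 = 90%, associate degree 210/300 = 70%, bachelor's degree 85/340 = 25%.
With weight = n_sampled/n_responded per class, the weighted class total is n_sampled:
  high school: 160 × 39 = 6240
  some college: 320 × 34.5 = 11,040
  associate degree: 300 × 14 = 4200
  bachelor's degree: 340 × 17.5 = 5950
Adjusted estimate = 27,430 / 1,120 = 24.4911 → 24.5.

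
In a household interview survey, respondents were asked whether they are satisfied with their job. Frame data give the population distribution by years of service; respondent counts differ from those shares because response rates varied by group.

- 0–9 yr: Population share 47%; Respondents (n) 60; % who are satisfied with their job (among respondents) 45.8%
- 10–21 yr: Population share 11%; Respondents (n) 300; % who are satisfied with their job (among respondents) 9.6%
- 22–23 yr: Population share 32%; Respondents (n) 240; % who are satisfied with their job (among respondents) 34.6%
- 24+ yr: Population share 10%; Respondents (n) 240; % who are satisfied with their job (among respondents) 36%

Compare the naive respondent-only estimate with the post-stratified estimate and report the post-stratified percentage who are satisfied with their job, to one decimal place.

37.3%

Naive respondent-only estimate (weights = respondent counts):
  (60/840)×45.8 + (300/840)×9.6 + (240/840)×34.6 + (240/840)×36 = 26.8714%
Reweighting by population years of service shares:
  0.47×45.8 + 0.11×9.6 + 0.32×34.6 + 0.1×36 = 37.254%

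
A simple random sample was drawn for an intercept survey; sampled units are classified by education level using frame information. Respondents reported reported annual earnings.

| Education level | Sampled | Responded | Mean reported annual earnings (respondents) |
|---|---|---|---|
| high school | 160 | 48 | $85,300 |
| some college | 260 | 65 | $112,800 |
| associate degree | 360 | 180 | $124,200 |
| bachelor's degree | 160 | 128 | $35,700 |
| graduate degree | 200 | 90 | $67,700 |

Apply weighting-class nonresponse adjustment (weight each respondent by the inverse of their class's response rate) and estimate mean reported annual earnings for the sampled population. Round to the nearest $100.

Class response rates: high school 48/160 = 30%, some college 65/260 = 25%, associate degree 180/360 = 50%, bachelor's degree 128/160 = 80%, graduate degree 90/200 = 45%.
Weighting each respondent by the inverse class response rate inflates each class back to its sampled size, so the class weight is n_sampled:
  high school: 160 × 85,300 = 13,648,000
  some college: 260 × 112,800 = 29,328,000
  associate degree: 360 × 124,200 = 44,712,000
  bachelor's degree: 160 × 35,700 = 5,712,000
  graduate degree: 200 × 67,700 = 13,540,000
Adjusted estimate = 106,940,000 / 1,140 = 93807 → $93,800.

$93,800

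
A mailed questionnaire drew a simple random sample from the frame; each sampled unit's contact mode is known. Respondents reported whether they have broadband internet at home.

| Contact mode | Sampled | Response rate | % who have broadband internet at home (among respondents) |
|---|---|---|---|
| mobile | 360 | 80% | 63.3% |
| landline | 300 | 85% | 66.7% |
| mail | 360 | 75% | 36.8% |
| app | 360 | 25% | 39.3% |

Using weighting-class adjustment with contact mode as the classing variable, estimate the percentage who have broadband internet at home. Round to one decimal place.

50.9%

Inverse-response-rate weighting restores each class to its sampled count, so class totals weight by n_sampled:
  mobile: 360 × 63.3 = 22,788
  landline: 300 × 66.7 = 20,010
  mail: 360 × 36.8 = 13248
  app: 360 × 39.3 = 14148
Adjusted estimate = 70,194 / 1,380 = 50.8652 → 50.9%.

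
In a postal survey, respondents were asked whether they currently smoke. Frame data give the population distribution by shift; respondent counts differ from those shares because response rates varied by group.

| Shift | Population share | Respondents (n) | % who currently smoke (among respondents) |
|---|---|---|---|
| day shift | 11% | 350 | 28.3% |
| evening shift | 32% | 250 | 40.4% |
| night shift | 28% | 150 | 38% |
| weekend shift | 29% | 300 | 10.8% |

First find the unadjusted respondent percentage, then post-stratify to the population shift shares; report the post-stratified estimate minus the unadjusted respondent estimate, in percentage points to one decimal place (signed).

+2.2 percentage points

Without adjustment, the pooled respondent share is:
  (350/1050)×28.3 + (250/1050)×40.4 + (150/1050)×38 + (300/1050)×10.8 = 27.5667%
Post-stratified estimate weights by population shares:
  0.11×28.3 + 0.32×40.4 + 0.28×38 + 0.29×10.8 = 29.813%
Difference = 29.813 − 27.5667 = 2.2463 pp.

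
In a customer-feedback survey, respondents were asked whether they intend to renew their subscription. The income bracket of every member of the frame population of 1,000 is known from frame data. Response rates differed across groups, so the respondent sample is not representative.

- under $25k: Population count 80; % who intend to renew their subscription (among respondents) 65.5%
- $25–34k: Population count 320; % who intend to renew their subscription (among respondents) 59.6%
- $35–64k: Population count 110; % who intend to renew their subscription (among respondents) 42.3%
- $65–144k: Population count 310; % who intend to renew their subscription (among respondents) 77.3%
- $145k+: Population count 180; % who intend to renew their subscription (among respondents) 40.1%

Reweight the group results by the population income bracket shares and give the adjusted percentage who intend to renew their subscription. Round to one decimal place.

60.1%

Reweight to the known income bracket distribution:
  under $25k: (80/1,000) × 65.5 = 5.24
  $25–34k: (320/1,000) × 59.6 = 19.072
  $35–64k: (110/1,000) × 42.3 = 4.653
  $65–144k: (310/1,000) × 77.3 = 23.963
  $145k+: (180/1,000) × 40.1 = 7.218
Post-stratified estimate = 60.146 → 60.1%.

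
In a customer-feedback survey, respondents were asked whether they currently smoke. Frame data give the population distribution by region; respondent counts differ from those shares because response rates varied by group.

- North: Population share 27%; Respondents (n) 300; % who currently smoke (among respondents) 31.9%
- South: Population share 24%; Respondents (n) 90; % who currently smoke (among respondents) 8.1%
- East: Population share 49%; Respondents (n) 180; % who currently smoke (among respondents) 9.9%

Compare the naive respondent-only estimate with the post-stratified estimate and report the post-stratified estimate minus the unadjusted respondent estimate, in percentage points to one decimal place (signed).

-5.8 percentage points

Unadjusted (pooled respondent) estimate weights by respondent counts:
  (300/570)×31.9 + (90/570)×8.1 + (180/570)×9.9 = 21.1947%
Reweighting by population region shares:
  0.27×31.9 + 0.24×8.1 + 0.49×9.9 = 15.408%
Difference = 15.408 − 21.1947 = -5.7867 pp.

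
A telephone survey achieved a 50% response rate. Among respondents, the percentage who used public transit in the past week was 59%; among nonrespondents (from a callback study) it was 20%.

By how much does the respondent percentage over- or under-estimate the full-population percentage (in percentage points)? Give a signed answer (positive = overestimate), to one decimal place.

Nonresponse fraction = 1 − 0.5 = 0.5.
Bias = (nonresponse fraction) × (respondent percentage − nonrespondent percentage)
     = 0.5 × (59 − 20) = 0.5 × 39 = 19.5.

+19.5 percentage points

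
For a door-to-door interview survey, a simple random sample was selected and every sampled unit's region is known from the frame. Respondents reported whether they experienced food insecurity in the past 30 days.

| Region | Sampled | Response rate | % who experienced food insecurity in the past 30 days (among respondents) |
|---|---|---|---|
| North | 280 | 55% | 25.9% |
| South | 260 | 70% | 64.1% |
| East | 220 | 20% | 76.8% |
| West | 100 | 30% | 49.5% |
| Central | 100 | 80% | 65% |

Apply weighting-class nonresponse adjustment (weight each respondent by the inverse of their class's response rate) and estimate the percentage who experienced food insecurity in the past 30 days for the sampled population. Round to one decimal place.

54.4%

Weighting each respondent by the inverse class response rate inflates each class back to its sampled size, so the class weight is n_sampled:
  North: 280 × 25.9 = 7252
  South: 260 × 64.1 = 16,666
  East: 220 × 76.8 = 16,896
  West: 100 × 49.5 = 4950
  Central: 100 × 65 = 6500
Adjusted estimate = 52,264 / 960 = 54.4417 → 54.4%.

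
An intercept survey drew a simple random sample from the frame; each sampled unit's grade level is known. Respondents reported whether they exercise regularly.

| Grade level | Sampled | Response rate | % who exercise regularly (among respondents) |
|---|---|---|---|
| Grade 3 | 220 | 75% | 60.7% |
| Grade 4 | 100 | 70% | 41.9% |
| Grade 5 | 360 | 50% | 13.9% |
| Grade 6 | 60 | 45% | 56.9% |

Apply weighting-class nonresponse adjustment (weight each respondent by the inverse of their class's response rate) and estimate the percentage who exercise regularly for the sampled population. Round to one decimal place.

35.1%

Weighting each respondent by the inverse class response rate inflates each class back to its sampled size, so the class weight is n_sampled:
  Grade 3: 220 × 60.7 = 13,354
  Grade 4: 100 × 41.9 = 4190
  Grade 5: 360 × 13.9 = 5004
  Grade 6: 60 × 56.9 = 3414
Adjusted estimate = 25,962 / 740 = 35.0838 → 35.1%.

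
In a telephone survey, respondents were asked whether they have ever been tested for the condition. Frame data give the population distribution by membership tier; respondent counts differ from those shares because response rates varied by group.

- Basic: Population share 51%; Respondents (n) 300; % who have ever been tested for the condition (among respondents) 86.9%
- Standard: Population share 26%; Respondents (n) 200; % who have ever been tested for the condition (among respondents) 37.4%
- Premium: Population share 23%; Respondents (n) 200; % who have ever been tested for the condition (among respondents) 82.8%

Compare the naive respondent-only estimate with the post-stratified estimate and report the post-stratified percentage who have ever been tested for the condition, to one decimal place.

Without adjustment, the pooled respondent share is:
  (300/700)×86.9 + (200/700)×37.4 + (200/700)×82.8 = 71.5857%
Post-stratifying to population shares instead:
  0.51×86.9 + 0.26×37.4 + 0.23×82.8 = 73.087%

73.1%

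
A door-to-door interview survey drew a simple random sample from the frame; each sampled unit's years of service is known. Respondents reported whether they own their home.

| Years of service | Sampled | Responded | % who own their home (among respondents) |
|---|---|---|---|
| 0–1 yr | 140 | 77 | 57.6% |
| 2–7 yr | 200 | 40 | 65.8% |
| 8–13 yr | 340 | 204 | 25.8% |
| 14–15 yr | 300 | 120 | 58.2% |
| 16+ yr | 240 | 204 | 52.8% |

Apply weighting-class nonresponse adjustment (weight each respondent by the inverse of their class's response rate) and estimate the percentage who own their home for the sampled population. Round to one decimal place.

49.3%

Response rates by class: 0–1 yr 77/140 = 55%, 2–7 yr 40/200 = 20%, 8–13 yr 204/340 = 60%, 14–15 yr 120/300 = 40%, 16+ yr 204/240 = 85%.
Each respondent's weight = sampled/responded in their class; summing within a class gives n_sampled, so:
  0–1 yr: 140 × 57.6 = 8064
  2–7 yr: 200 × 65.8 = 13,160
  8–13 yr: 340 × 25.8 = 8772
  14–15 yr: 300 × 58.2 = 17,460
  16+ yr: 240 × 52.8 = 12,672
Adjusted estimate = 60,128 / 1,220 = 49.2852 → 49.3%.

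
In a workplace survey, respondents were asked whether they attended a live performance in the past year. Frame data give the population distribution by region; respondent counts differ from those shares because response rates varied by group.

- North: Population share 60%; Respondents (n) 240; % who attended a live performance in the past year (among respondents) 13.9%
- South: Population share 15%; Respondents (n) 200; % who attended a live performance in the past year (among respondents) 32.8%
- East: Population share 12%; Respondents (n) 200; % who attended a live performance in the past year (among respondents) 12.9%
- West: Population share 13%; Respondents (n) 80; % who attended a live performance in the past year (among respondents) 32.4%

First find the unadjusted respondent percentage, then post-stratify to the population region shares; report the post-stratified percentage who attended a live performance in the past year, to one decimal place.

19.0%

Unadjusted (pooled respondent) estimate weights by respondent counts:
  (240/720)×13.9 + (200/720)×32.8 + (200/720)×12.9 + (80/720)×32.4 = 20.9278%
Post-stratifying to population shares instead:
  0.6×13.9 + 0.15×32.8 + 0.12×12.9 + 0.13×32.4 = 19.02%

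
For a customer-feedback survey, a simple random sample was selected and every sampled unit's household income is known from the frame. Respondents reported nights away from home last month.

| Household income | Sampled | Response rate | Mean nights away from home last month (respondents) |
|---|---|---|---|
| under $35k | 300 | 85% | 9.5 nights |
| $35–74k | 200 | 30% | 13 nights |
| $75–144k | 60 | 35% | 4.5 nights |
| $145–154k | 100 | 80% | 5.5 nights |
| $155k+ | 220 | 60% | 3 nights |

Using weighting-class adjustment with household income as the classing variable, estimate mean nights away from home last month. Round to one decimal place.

7.9

With weight = n_sampled/n_responded per class, the weighted class total is n_sampled:
  under $35k: 300 × 9.5 = 2850
  $35–74k: 200 × 13 = 2600
  $75–144k: 60 × 4.5 = 270
  $145–154k: 100 × 5.5 = 550
  $155k+: 220 × 3 = 660
Adjusted estimate = 6930 / 880 = 7.875 → 7.9.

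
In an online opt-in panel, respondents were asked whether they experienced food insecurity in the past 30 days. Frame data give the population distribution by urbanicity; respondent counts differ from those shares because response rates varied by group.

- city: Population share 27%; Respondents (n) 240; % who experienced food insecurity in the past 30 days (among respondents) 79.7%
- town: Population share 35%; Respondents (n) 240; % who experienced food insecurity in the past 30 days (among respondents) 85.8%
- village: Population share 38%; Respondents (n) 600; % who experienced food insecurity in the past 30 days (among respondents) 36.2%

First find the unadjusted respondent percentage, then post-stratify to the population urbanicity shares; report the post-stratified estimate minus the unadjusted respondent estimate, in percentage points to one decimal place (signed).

Without adjustment, the pooled respondent share is:
  (240/1080)×79.7 + (240/1080)×85.8 + (600/1080)×36.2 = 56.8889%
Post-stratifying to population shares instead:
  0.27×79.7 + 0.35×85.8 + 0.38×36.2 = 65.305%
Difference = 65.305 − 56.8889 = 8.4161 pp.

+8.4 percentage points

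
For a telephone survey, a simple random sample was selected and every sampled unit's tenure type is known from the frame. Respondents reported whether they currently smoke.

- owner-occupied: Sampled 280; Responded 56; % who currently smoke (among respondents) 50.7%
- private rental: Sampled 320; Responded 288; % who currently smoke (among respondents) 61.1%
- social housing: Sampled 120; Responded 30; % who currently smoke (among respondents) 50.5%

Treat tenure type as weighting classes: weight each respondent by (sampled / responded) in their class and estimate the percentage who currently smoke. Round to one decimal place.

Class response rates: owner-occupied 56/280 = 20%, private rental 288/320 = 90%, social housing 30/120 = 25%.
With weight = n_sampled/n_responded per class, the weighted class total is n_sampled:
  owner-occupied: 280 × 50.7 = 14,196
  private rental: 320 × 61.1 = 19,552
  social housing: 120 × 50.5 = 6060
Adjusted estimate = 39,808 / 720 = 55.2889 → 55.3%.

55.3%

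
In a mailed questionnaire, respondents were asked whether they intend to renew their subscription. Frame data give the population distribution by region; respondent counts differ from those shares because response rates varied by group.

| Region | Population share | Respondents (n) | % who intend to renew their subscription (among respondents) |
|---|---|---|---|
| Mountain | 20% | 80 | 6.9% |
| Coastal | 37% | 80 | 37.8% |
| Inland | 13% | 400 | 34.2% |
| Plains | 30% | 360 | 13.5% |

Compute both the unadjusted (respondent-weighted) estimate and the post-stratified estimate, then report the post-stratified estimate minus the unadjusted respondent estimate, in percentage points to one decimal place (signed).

-0.2 percentage points

Without adjustment, the pooled respondent share is:
  (80/920)×6.9 + (80/920)×37.8 + (400/920)×34.2 + (360/920)×13.5 = 24.0391%
Post-stratified estimate weights by population shares:
  0.2×6.9 + 0.37×37.8 + 0.13×34.2 + 0.3×13.5 = 23.862%
Difference = 23.862 − 24.0391 = -0.1771 pp.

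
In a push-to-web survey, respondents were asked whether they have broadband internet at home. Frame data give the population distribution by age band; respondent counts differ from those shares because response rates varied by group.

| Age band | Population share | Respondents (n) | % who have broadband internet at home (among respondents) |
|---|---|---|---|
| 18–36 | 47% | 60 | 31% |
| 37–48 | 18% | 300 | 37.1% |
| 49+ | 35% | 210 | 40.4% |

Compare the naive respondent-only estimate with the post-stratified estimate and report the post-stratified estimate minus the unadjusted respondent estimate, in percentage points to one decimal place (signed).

Without adjustment, the pooled respondent share is:
  (60/570)×31 + (300/570)×37.1 + (210/570)×40.4 = 37.6737%
Reweighting by population age band shares:
  0.47×31 + 0.18×37.1 + 0.35×40.4 = 35.388%
Difference = 35.388 − 37.6737 = -2.2857 pp.

-2.3 percentage points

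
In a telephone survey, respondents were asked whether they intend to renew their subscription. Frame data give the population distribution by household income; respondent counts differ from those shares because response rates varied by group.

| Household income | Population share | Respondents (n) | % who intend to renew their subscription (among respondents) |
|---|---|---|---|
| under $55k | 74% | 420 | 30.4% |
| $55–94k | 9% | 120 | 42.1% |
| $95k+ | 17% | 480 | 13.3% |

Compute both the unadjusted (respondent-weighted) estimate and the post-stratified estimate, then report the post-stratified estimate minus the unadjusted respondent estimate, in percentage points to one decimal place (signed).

+4.8 percentage points

Unadjusted (pooled respondent) estimate weights by respondent counts:
  (420/1020)×30.4 + (120/1020)×42.1 + (480/1020)×13.3 = 23.7294%
Reweighting by population household income shares:
  0.74×30.4 + 0.09×42.1 + 0.17×13.3 = 28.546%
Difference = 28.546 − 23.7294 = 4.8166 pp.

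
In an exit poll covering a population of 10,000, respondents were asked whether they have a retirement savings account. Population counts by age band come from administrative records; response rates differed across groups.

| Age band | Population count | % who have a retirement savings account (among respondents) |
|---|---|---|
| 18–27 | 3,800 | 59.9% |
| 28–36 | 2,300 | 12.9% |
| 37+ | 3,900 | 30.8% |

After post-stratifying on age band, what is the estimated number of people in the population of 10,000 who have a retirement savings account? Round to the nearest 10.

3,770

Apply each group's respondent rate to its population count:
  18–27: 3,800 × 59.9% = 2276.2
  28–36: 2,300 × 12.9% = 296.7
  37+: 3,900 × 30.8% = 1201.2
Estimated total = 3774.1 → 3,770.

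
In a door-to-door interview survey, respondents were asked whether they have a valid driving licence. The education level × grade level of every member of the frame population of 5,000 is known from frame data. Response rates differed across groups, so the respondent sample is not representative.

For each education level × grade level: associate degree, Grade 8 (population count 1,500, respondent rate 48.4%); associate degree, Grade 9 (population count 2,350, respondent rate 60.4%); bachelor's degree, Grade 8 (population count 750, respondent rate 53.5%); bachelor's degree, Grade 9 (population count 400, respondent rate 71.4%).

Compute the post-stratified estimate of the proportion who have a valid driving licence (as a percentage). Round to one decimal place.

Weight each group's respondent value by its population share:
  associate degree, Grade 8: (1,500/5,000) × 48.4 = 14.52
  associate degree, Grade 9: (2,350/5,000) × 60.4 = 28.388
  bachelor's degree, Grade 8: (750/5,000) × 53.5 = 8.025
  bachelor's degree, Grade 9: (400/5,000) × 71.4 = 5.712
Post-stratified estimate = 56.645 → 56.6%.

56.6%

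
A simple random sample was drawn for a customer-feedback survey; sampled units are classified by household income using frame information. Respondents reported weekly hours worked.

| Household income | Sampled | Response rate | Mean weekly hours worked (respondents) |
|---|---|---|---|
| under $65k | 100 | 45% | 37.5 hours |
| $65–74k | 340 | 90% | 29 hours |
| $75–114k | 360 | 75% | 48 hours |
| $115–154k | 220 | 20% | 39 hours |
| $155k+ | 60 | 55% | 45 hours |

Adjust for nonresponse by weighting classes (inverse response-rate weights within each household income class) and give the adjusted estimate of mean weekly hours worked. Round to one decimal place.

Each respondent's weight = sampled/responded in their class; summing within a class gives n_sampled, so:
  under $65k: 100 × 37.5 = 3750
  $65–74k: 340 × 29 = 9860
  $75–114k: 360 × 48 = 17,280
  $115–154k: 220 × 39 = 8580
  $155k+: 60 × 45 = 2700
Adjusted estimate = 42,170 / 1,080 = 39.0463 → 39.0.

39.0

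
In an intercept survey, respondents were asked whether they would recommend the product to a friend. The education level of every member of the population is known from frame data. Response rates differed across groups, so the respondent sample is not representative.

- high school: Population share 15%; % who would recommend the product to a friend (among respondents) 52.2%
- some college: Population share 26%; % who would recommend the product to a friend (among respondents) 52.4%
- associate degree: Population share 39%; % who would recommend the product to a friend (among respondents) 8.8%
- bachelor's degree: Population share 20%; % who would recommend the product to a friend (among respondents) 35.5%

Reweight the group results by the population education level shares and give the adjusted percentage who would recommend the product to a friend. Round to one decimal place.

Weight each group's respondent value by its population share:
  high school: 0.15 × 52.2 = 7.83
  some college: 0.26 × 52.4 = 13.624
  associate degree: 0.39 × 8.8 = 3.432
  bachelor's degree: 0.2 × 35.5 = 7.1
Post-stratified estimate = 31.986 → 32.0%.

32.0%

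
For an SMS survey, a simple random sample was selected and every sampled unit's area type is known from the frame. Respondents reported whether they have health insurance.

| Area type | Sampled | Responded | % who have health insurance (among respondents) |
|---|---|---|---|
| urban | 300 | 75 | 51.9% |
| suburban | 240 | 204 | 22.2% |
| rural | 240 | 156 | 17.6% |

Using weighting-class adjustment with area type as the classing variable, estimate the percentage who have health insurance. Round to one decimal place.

Class response rates: urban 75/300 = 25%, suburban 204/240 = 85%, rural 156/240 = 65%.
Each respondent's weight = sampled/responded in their class; summing within a class gives n_sampled, so:
  urban: 300 × 51.9 = 15,570
  suburban: 240 × 22.2 = 5328
  rural: 240 × 17.6 = 4224
Adjusted estimate = 25,122 / 780 = 32.2077 → 32.2%.

32.2%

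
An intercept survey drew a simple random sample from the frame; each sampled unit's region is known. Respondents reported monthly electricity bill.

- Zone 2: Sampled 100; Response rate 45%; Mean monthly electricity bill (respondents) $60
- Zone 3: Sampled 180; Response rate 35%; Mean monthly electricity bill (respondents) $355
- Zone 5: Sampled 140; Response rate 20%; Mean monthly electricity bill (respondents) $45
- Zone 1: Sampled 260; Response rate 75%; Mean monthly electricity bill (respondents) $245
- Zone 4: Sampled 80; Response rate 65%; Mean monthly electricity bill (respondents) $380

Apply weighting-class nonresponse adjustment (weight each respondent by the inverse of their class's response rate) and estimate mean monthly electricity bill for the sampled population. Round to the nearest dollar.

Weighting each respondent by the inverse class response rate inflates each class back to its sampled size, so the class weight is n_sampled:
  Zone 2: 100 × 60 = 6000
  Zone 3: 180 × 355 = 63,900
  Zone 5: 140 × 45 = 6300
  Zone 1: 260 × 245 = 63,700
  Zone 4: 80 × 380 = 30,400
Adjusted estimate = 170,300 / 760 = 224.079 → $224.

$224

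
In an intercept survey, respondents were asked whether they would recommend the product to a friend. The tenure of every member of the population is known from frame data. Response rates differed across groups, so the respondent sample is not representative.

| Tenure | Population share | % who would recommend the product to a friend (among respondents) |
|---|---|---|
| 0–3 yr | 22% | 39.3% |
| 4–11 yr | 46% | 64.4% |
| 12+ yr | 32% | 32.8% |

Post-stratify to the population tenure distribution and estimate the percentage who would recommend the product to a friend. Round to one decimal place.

Post-stratification weights by population share, not respondent share:
  0–3 yr: 0.22 × 39.3 = 8.646
  4–11 yr: 0.46 × 64.4 = 29.624
  12+ yr: 0.32 × 32.8 = 10.496
Post-stratified estimate = 48.766 → 48.8%.

48.8%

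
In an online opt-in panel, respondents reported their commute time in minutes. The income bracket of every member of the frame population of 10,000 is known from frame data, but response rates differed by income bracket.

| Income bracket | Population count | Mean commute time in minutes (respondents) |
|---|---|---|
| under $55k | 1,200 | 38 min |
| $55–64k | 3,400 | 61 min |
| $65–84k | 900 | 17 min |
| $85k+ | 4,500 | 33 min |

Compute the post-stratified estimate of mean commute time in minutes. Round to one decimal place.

41.7

Post-stratification weights by population share, not respondent share:
  under $55k: (1,200/10,000) × 38 = 4.56
  $55–64k: (3,400/10,000) × 61 = 20.74
  $65–84k: (900/10,000) × 17 = 1.53
  $85k+: (4,500/10,000) × 33 = 14.85
Post-stratified estimate = 41.68 → 41.7.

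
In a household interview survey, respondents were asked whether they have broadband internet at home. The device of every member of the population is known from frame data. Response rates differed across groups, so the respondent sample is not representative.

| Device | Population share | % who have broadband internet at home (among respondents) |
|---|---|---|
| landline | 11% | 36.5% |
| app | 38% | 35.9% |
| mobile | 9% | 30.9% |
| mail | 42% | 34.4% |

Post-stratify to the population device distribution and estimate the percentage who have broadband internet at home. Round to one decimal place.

Weight each group's respondent value by its population share:
  landline: 0.11 × 36.5 = 4.015
  app: 0.38 × 35.9 = 13.642
  mobile: 0.09 × 30.9 = 2.781
  mail: 0.42 × 34.4 = 14.448
Post-stratified estimate = 34.886 → 34.9%.

34.9%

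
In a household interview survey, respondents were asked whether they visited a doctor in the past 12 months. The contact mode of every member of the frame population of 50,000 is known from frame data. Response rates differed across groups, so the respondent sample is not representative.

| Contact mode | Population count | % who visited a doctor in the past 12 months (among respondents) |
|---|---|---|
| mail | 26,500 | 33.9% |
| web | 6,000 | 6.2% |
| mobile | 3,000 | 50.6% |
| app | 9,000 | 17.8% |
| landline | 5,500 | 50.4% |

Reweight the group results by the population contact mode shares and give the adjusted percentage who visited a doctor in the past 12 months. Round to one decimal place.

30.5%

Each cell contributes population-share × respondent value:
  mail: (26,500/50,000) × 33.9 = 17.967
  web: (6,000/50,000) × 6.2 = 0.744
  mobile: (3,000/50,000) × 50.6 = 3.036
  app: (9,000/50,000) × 17.8 = 3.204
  landline: (5,500/50,000) × 50.4 = 5.544
Post-stratified estimate = 30.495 → 30.5%.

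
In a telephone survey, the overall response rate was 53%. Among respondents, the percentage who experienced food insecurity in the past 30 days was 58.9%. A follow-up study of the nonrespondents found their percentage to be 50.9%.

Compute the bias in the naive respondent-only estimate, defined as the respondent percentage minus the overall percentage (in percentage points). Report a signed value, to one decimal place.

+3.8 percentage points

Nonresponse fraction = 1 − 0.53 = 0.47.
Bias = (nonresponse fraction) × (respondent percentage − nonrespondent percentage)
     = 0.47 × (58.9 − 50.9) = 0.47 × 8 = 3.76.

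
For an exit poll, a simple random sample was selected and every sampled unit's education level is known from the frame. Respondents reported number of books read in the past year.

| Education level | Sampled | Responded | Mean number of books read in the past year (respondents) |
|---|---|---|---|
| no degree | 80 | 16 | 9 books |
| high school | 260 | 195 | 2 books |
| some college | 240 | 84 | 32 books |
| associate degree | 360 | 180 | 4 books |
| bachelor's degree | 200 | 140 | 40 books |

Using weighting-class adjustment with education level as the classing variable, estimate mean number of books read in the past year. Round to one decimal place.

16.1

Class response rates: no degree 16/80 = 20%, high school 195/260 = 75%, some college 84/240 = 35%, associate degree 180/360 = 50%, bachelor's degree 140/200 = 70%.
Weighting each respondent by the inverse class response rate inflates each class back to its sampled size, so the class weight is n_sampled:
  no degree: 80 × 9 = 720
  high school: 260 × 2 = 520
  some college: 240 × 32 = 7680
  associate degree: 360 × 4 = 1440
  bachelor's degree: 200 × 40 = 8000
Adjusted estimate = 18,360 / 1,140 = 16.1053 → 16.1.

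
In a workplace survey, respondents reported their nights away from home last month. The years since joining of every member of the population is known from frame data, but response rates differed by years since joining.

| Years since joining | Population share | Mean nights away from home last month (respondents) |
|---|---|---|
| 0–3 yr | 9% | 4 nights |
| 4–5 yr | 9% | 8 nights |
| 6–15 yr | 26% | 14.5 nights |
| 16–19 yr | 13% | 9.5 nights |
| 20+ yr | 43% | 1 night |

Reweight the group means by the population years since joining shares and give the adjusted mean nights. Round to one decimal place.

Weight each group's respondent value by its population share:
  0–3 yr: 0.09 × 4 = 0.36
  4–5 yr: 0.09 × 8 = 0.72
  6–15 yr: 0.26 × 14.5 = 3.77
  16–19 yr: 0.13 × 9.5 = 1.235
  20+ yr: 0.43 × 1 = 0.43
Post-stratified estimate = 6.515 → 6.5.

6.5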